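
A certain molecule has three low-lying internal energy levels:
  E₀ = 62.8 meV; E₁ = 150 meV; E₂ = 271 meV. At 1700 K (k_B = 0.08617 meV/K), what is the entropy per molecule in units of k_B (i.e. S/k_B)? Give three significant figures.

0.958

k_BT = 0.08617 × 1700 K = 146.49 meV.
Eᵢ/kT = 0.42870, 1.0240, 1.8500.
Z = Σ e^(−Eᵢ/kT) = e^(−0.42870) + e^(−1.0240) + e^(−1.8500) = 0.65136 + 0.35916 + 0.15724 = 1.1678.
⟨E⟩ = Σ EᵢPᵢ = 117.65 meV.
S/k_B = ln Z + ⟨E⟩/kT = ln(1.1678) + 117.65/146.49 = 0.15512 + 0.80313 = 0.958.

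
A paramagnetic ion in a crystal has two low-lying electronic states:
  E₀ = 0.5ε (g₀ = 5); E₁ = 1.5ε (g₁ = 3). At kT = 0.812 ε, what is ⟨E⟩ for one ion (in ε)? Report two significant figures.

Eᵢ/kT = 0.6158, 1.847.
Z = Σ gᵢe^(−Eᵢ/kT) = 5·e^(−0.6158) + 3·e^(−1.847) = 2.701 + 0.4731 = 3.174.
⟨E⟩ = Σ Eᵢ gᵢe^(−Eᵢ/kT) / Z = (0.5·2.701 + 1.5·0.4731) / 3.174 = 0.65 ε.

0.65 ε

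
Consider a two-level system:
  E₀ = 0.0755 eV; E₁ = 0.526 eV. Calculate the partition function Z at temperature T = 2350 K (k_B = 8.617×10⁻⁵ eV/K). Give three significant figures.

k_BT = 8.617×10⁻⁵ × 2350 K = 0.20250 eV.
Eᵢ/kT = 0.37284, 2.5975.
Z = Σ e^(−Eᵢ/kT) = e^(−0.37284) + e^(−2.5975) = 0.68878 + 0.074459 = 0.76324.

Z = 0.763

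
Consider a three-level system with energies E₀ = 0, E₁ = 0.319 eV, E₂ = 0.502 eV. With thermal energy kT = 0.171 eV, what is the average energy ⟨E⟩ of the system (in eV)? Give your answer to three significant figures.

Eᵢ/kT = 0, 1.8655, 2.9357.
Z = Σ e^(−Eᵢ/kT) = e^(−0) + e^(−1.8655) + e^(−2.9357) = 1.0000 + 0.15482 + 0.053094 = 1.2079.
⟨E⟩ = Σ Eᵢ e^(−Eᵢ/kT) / Z = (0·1.0000 + 0.319·0.15482 + 0.502·0.053094) / 1.2079 = 0.0630 eV.

0.0630 eV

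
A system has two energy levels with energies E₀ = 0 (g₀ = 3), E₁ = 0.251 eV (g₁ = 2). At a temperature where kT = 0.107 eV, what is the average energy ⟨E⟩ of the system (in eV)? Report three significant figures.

Eᵢ/kT = 0, 2.3458.
Z = Σ gᵢe^(−Eᵢ/kT) = 3·e^(−0) + 2·e^(−2.3458) = 3.0000 + 0.19154 = 3.1915.
⟨E⟩ = Σ Eᵢ gᵢe^(−Eᵢ/kT) / Z = (0·3.0000 + 0.251·0.19154) / 3.1915 = 0.0151 eV.

0.0151 eV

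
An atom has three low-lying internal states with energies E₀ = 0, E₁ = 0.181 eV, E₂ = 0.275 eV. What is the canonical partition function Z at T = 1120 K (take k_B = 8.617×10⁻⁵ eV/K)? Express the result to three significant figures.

Z = 1.21

k_BT = 8.617×10⁻⁵ × 1120 K = 0.096510 eV.
Eᵢ/kT = 0, 1.8755, 2.8494.
Z = Σ e^(−Eᵢ/kT) = e^(−0) + e^(−1.8755) + e^(−2.8494) = 1.0000 + 0.15328 + 0.057879 = 1.2112.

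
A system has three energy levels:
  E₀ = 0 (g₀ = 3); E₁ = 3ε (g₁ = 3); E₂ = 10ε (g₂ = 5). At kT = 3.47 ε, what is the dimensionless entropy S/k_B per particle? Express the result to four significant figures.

Eᵢ/kT = 0, 0.864553, 2.88184.
Z = Σ gᵢe^(−Eᵢ/kT) = 3·e^(−0) + 3·e^(−0.864553) + 5·e^(−2.88184) = 3.00000 + 1.26372 + 0.280158 = 4.54388.
⟨E⟩ = Σ EᵢPᵢ = 1.45091 ε.
S/k_B = ln Z + ⟨E⟩/kT = ln(4.54388) + 1.45091/3.47 = 1.51378 + 0.418130 = 1.932.

1.932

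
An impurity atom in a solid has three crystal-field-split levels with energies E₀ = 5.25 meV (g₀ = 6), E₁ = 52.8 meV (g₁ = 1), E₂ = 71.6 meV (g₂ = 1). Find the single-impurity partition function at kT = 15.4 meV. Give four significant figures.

Eᵢ/kT = 0.340909, 3.42857, 4.64935.
Z = Σ gᵢe^(−Eᵢ/kT) = 6·e^(−0.340909) + 1·e^(−3.42857) + 1·e^(−4.64935) = 4.26674 + 0.0324333 + 0.00956782 = 4.30874.

Z = 4.309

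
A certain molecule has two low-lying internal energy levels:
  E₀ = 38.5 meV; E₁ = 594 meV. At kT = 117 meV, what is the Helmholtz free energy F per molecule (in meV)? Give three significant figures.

37.5 meV

Eᵢ/kT = 0.32906, 5.0769.
Z = Σ e^(−Eᵢ/kT) = e^(−0.32906) + e^(−5.0769) = 0.71960 + 0.0062392 = 0.72584.
F = −kT ln Z = −117 × ln(0.72584) = −117 × -0.32043 = 37.5 meV.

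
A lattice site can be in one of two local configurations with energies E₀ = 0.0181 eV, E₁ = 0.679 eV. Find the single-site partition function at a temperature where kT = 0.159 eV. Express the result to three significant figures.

Z = 0.906

Eᵢ/kT = 0.11384, 4.2704.
Z = Σ e^(−Eᵢ/kT) = e^(−0.11384) + e^(−4.2704) = 0.89240 + 0.013976 = 0.90638.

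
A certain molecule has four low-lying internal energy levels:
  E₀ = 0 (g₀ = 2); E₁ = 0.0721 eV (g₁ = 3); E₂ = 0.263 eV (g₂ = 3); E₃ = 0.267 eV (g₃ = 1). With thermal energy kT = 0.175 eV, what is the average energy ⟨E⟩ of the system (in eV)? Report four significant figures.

Eᵢ/kT = 0, 0.412000, 1.50286, 1.52571.
Z = Σ gᵢe^(−Eᵢ/kT) = 2·e^(−0) + 3·e^(−0.412000) + 3·e^(−1.50286) + 1·e^(−1.52571) = 2.00000 + 1.98697 + 0.667479 + 0.217467 = 4.87192.
⟨E⟩ = Σ Eᵢ gᵢe^(−Eᵢ/kT) / Z = (0·2.00000 + 0.0721·1.98697 + 0.263·0.667479 + 0.267·0.217467) / 4.87192 = 0.07736 eV.

0.07736 eV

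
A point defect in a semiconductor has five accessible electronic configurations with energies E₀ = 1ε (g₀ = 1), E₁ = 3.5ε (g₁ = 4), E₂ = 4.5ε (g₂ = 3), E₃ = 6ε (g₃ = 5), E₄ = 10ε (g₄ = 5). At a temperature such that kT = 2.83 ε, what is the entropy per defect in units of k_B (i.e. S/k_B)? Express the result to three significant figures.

2.55

Eᵢ/kT = 0.35336, 1.2367, 1.5901, 2.1201, 3.5336.
Z = Σ gᵢe^(−Eᵢ/kT) = 1·e^(−0.35336) + 4·e^(−1.2367) + 3·e^(−1.5901) + 5·e^(−2.1201) + 5·e^(−3.5336) = 0.70232 + 1.1614 + 0.61172 + 0.60010 + 0.14600 = 3.2215.
⟨E⟩ = Σ EᵢPᵢ = 3.9052 ε.
S/k_B = ln Z + ⟨E⟩/kT = ln(3.2215) + 3.9052/2.83 = 1.1698 + 1.3799 = 2.55.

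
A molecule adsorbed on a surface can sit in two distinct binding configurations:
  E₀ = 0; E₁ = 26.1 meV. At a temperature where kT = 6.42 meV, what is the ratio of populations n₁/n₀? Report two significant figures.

0.017

n₁/n₀ = exp[−(E₁−E₀)/kT] = exp(−(26.1 meV)/(6.42 meV)) = exp(-4.065) = 0.017.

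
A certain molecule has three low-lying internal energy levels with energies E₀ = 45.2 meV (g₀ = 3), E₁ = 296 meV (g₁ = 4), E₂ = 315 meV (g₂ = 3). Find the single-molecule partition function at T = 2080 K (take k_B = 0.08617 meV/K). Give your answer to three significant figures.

k_BT = 0.08617 × 2080 K = 179.23 meV.
Eᵢ/kT = 0.25219, 1.6515, 1.7575.
Z = Σ gᵢe^(−Eᵢ/kT) = 3·e^(−0.25219) + 4·e^(−1.6515) + 3·e^(−1.7575) = 2.3313 + 0.76705 + 0.51743 = 3.6158.

Z = 3.62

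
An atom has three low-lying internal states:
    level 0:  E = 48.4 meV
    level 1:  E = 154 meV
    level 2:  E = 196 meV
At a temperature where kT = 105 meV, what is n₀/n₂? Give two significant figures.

4.1

n₀/n₂ = exp[−(E₀−E₂)/kT] = exp(−(-147.6 meV)/(105 meV)) = exp(1.406) = 4.1.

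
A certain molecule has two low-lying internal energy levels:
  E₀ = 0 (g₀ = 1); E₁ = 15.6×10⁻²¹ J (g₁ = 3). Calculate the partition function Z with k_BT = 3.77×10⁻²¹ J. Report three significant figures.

Eᵢ/kT = 0, 4.1379.
Z = Σ gᵢe^(−Eᵢ/kT) = 1·e^(−0) + 3·e^(−4.1379) = 1.0000 + 0.047869 = 1.0479.

Z = 1.05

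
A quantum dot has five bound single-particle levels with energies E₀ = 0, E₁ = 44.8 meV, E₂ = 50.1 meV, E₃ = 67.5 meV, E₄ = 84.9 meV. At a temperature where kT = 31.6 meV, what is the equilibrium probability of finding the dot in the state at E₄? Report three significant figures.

Eᵢ/kT = 0, 1.4177, 1.5854, 2.1361, 2.6867.
Z = Σ e^(−Eᵢ/kT) = e^(−0) + e^(−1.4177) + e^(−1.5854) + e^(−2.1361) + e^(−2.6867) = 1.0000 + 0.24227 + 0.20487 + 0.11811 + 0.068105 = 1.6334.
P₄ = e^(−E₄/kT) / Z = 0.068105/1.6334 = 0.0417.

0.0417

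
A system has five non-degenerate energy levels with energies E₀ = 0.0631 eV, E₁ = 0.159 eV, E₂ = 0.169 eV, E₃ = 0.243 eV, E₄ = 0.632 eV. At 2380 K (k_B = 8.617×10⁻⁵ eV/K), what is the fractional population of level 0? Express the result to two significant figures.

0.37

k_BT = 8.617×10⁻⁵ × 2380 K = 0.2051 eV.
Eᵢ/kT = 0.3077, 0.7752, 0.8240, 1.185, 3.081.
Z = Σ e^(−Eᵢ/kT) = e^(−0.3077) + e^(−0.7752) + e^(−0.8240) + e^(−1.185) + e^(−3.081) = 0.7351 + 0.4606 + 0.4387 + 0.3057 + 0.04591 = 1.986.
P₀ = e^(−E₀/kT) / Z = 0.7351/1.986 = 0.37.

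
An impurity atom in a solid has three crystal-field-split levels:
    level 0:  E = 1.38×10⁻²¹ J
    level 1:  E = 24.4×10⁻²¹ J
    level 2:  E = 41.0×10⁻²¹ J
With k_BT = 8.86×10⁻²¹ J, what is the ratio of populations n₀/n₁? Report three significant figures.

n₀/n₁ = exp[−(E₀−E₁)/kT] = exp(−(-23.02 ×10⁻²¹ J)/(8.86 ×10⁻²¹ J)) = exp(2.5982) = 13.4.

13.4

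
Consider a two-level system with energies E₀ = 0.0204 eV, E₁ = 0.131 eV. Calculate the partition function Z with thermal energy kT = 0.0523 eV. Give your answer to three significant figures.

Eᵢ/kT = 0.39006, 2.5048.
Z = Σ e^(−Eᵢ/kT) = e^(−0.39006) + e^(−2.5048) = 0.67702 + 0.081692 = 0.75871.

Z = 0.759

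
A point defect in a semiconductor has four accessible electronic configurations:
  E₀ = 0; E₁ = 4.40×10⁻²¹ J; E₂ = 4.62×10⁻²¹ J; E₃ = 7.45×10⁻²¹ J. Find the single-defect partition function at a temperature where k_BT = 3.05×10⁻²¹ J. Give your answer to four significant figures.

Z = 1.543

Eᵢ/kT = 0, 1.44262, 1.51475, 2.44262.
Z = Σ e^(−Eᵢ/kT) = e^(−0) + e^(−1.44262) + e^(−1.51475) + e^(−2.44262) = 1.00000 + 0.236308 + 0.219863 + 0.0869328 = 1.54310.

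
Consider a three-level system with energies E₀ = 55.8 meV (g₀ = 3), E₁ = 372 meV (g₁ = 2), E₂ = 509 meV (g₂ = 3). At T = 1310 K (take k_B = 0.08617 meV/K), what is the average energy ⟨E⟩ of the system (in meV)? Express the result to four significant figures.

75.62 meV

k_BT = 0.08617 × 1310 K = 112.883 meV.
Eᵢ/kT = 0.494317, 3.29545, 4.50909.
Z = Σ gᵢe^(−Eᵢ/kT) = 3·e^(−0.494317) + 2·e^(−3.29545) + 3·e^(−4.50909) = 1.82996 + 0.0741027 + 0.0330254 = 1.93709.
⟨E⟩ = Σ Eᵢ gᵢe^(−Eᵢ/kT) / Z = (55.8·1.82996 + 372·0.0741027 + 509·0.0330254) / 1.93709 = 75.62 meV.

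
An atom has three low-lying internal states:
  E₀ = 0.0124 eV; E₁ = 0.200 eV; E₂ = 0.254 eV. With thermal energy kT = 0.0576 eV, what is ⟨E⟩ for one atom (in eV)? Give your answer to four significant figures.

0.02271 eV

Eᵢ/kT = 0.215278, 3.47222, 4.40972.
Z = Σ e^(−Eᵢ/kT) = e^(−0.215278) + e^(−3.47222) + e^(−4.40972) = 0.806317 + 0.0310480 + 0.0121586 = 0.849524.
⟨E⟩ = Σ Eᵢ e^(−Eᵢ/kT) / Z = (0.0124·0.806317 + 0.200·0.0310480 + 0.254·0.0121586) / 0.849524 = 0.02271 eV.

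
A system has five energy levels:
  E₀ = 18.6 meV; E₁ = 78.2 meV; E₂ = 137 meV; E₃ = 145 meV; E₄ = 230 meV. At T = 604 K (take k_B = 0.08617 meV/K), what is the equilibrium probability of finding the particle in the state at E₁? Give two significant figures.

0.21

k_BT = 0.08617 × 604 K = 52.05 meV.
Eᵢ/kT = 0.3573, 1.502, 2.632, 2.786, 4.419.
Z = Σ e^(−Eᵢ/kT) = e^(−0.3573) + e^(−1.502) + e^(−2.632) + e^(−2.786) + e^(−4.419) = 0.6996 + 0.2227 + 0.07193 + 0.06167 + 0.01205 = 1.068.
P₁ = e^(−E₁/kT) / Z = 0.2227/1.068 = 0.21.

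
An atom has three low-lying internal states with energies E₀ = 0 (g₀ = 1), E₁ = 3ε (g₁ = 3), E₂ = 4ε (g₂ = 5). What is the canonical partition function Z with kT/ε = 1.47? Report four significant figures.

Eᵢ/kT = 0, 2.04082, 2.72109.
Z = Σ gᵢe^(−Eᵢ/kT) = 1·e^(−0) + 3·e^(−2.04082) + 5·e^(−2.72109) = 1.00000 + 0.389766 + 0.329015 = 1.71878.

Z = 1.719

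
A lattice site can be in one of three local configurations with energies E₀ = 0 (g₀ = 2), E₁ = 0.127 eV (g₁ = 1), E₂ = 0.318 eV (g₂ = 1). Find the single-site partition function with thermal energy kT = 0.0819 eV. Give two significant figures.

Eᵢ/kT = 0, 1.551, 3.883.
Z = Σ gᵢe^(−Eᵢ/kT) = 2·e^(−0) + 1·e^(−1.551) + 1·e^(−3.883) = 2.000 + 0.2120 + 0.02059 = 2.233.

Z = 2.2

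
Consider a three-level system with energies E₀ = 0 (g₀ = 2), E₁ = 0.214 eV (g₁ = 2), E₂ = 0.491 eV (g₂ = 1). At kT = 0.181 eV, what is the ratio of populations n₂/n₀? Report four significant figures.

n₂/n₀ = (g₂/g₀) exp[−(E₂−E₀)/kT] = (1/2) × exp(−(0.491 eV)/(0.181 eV)) = (1/2) × exp(-2.71271) = 0.03318.

0.03318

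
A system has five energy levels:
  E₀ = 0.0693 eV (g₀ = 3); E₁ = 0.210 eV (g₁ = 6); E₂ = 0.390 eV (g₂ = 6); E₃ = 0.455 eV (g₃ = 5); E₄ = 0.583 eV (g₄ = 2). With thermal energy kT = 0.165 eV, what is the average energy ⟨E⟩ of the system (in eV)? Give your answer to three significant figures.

Eᵢ/kT = 0.42000, 1.2727, 2.3636, 2.7576, 3.5333.
Z = Σ gᵢe^(−Eᵢ/kT) = 3·e^(−0.42000) + 6·e^(−1.2727) + 6·e^(−2.3636) + 5·e^(−2.7576) + 2·e^(−3.5333) = 1.9711 + 1.6804 + 0.56449 + 0.31722 + 0.058417 = 4.5916.
⟨E⟩ = Σ Eᵢ gᵢe^(−Eᵢ/kT) / Z = (0.0693·1.9711 + 0.210·1.6804 + 0.390·0.56449 + 0.455·0.31722 + 0.583·0.058417) / 4.5916 = 0.193 eV.

0.193 eV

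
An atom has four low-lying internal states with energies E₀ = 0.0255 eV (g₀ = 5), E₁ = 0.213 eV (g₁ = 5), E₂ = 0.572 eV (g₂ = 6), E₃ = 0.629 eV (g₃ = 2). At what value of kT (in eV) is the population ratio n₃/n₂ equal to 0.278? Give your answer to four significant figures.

0.3140 eV

n₃/n₂ = (g₃/g₂) exp[−(E₃−E₂)/kT] = 0.278.
⇒ (E₃−E₂)/kT = ln((2/6)/0.278) = ln(1.19904) = 0.181521.
kT = 0.057 eV / 0.181521 = 0.3140 eV.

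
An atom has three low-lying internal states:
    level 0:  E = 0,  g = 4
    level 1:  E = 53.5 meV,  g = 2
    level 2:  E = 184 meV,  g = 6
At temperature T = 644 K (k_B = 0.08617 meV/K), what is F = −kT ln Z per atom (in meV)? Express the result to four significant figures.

-89.10 meV

k_BT = 0.08617 × 644 K = 55.4935 meV.
Eᵢ/kT = 0, 0.964077, 3.31570.
Z = Σ gᵢe^(−Eᵢ/kT) = 4·e^(−0) + 2·e^(−0.964077) + 6·e^(−3.31570) = 4.00000 + 0.762670 + 0.217852 = 4.98052.
F = −kT ln Z = −55.4935 × ln(4.98052) = −55.4935 × 1.60553 = -89.10 meV.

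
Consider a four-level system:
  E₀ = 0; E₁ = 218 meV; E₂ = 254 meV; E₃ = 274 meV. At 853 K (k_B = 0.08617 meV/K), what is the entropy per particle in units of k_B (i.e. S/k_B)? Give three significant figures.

k_BT = 0.08617 × 853 K = 73.503 meV.
Eᵢ/kT = 0, 2.9659, 3.4556, 3.7277.
Z = Σ e^(−Eᵢ/kT) = e^(−0) + e^(−2.9659) + e^(−3.4556) + e^(−3.7277) = 1.0000 + 0.051514 + 0.031568 + 0.024048 = 1.1071.
⟨E⟩ = Σ EᵢPᵢ = 23.338 meV.
S/k_B = ln Z + ⟨E⟩/kT = ln(1.1071) + 23.338/73.503 = 0.10174 + 0.31751 = 0.419.

0.419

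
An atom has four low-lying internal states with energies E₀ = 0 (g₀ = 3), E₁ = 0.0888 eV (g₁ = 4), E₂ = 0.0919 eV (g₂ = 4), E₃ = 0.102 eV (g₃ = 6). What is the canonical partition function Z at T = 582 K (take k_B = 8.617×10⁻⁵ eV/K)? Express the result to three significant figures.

k_BT = 8.617×10⁻⁵ × 582 K = 0.050151 eV.
Eᵢ/kT = 0, 1.7707, 1.8325, 2.0339.
Z = Σ gᵢe^(−Eᵢ/kT) = 3·e^(−0) + 4·e^(−1.7707) + 4·e^(−1.8325) + 6·e^(−2.0339) = 3.0000 + 0.68086 + 0.64005 + 0.78495 = 5.1059.

Z = 5.11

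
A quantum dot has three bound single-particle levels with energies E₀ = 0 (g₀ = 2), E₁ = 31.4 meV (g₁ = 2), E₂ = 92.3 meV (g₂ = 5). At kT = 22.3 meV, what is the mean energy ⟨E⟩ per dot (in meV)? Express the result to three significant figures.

8.84 meV

Eᵢ/kT = 0, 1.4081, 4.1390.
Z = Σ gᵢe^(−Eᵢ/kT) = 2·e^(−0) + 2·e^(−1.4081) + 5·e^(−4.1390) = 2.0000 + 0.48922 + 0.079694 = 2.5689.
⟨E⟩ = Σ Eᵢ gᵢe^(−Eᵢ/kT) / Z = (0·2.0000 + 31.4·0.48922 + 92.3·0.079694) / 2.5689 = 8.84 meV.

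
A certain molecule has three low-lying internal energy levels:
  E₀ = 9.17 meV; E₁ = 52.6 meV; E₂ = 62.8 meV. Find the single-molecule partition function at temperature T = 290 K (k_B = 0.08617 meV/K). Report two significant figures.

k_BT = 0.08617 × 290 K = 24.99 meV.
Eᵢ/kT = 0.3669, 2.105, 2.513.
Z = Σ e^(−Eᵢ/kT) = e^(−0.3669) + e^(−2.105) + e^(−2.513) = 0.6929 + 0.1218 + 0.08102 = 0.8957.

Z = 0.90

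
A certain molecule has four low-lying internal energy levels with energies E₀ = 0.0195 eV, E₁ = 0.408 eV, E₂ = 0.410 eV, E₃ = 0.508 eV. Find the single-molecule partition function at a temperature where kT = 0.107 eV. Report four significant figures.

Eᵢ/kT = 0.182243, 3.81308, 3.83178, 4.74766.
Z = Σ e^(−Eᵢ/kT) = e^(−0.182243) + e^(−3.81308) + e^(−3.83178) + e^(−4.74766) = 0.833399 + 0.0220801 + 0.0216710 + 0.00867196 = 0.885822.

Z = 0.8858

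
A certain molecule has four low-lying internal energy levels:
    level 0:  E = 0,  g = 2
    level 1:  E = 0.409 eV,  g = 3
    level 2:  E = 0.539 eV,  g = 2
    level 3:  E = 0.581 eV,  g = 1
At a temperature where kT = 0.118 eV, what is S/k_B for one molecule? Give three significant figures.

0.967

Eᵢ/kT = 0, 3.4661, 4.5678, 4.9237.
Z = Σ gᵢe^(−Eᵢ/kT) = 2·e^(−0) + 3·e^(−3.4661) + 2·e^(−4.5678) + 1·e^(−4.9237) = 2.0000 + 0.093716 + 0.020762 + 0.0072722 = 2.1218.
⟨E⟩ = Σ EᵢPᵢ = 0.025330 eV.
S/k_B = ln Z + ⟨E⟩/kT = ln(2.1218) + 0.025330/0.118 = 0.75226 + 0.21466 = 0.967.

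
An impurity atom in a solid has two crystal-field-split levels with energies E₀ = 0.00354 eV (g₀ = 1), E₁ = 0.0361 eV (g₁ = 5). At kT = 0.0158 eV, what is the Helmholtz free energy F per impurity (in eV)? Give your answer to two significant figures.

Eᵢ/kT = 0.2241, 2.285.
Z = Σ gᵢe^(−Eᵢ/kT) = 1·e^(−0.2241) + 5·e^(−2.285) = 0.7992 + 0.5089 = 1.308.
F = −kT ln Z = −0.0158 × ln(1.308) = −0.0158 × 0.2685 = -0.0042 eV.

-0.0042 eV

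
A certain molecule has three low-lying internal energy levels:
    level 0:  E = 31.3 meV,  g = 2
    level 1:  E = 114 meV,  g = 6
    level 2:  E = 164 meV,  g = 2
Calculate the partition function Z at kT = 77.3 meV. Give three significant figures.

Eᵢ/kT = 0.40492, 1.4748, 2.1216.
Z = Σ gᵢe^(−Eᵢ/kT) = 2·e^(−0.40492) + 6·e^(−1.4748) + 2·e^(−2.1216) = 1.3341 + 1.3729 + 0.23968 = 2.9467.

Z = 2.95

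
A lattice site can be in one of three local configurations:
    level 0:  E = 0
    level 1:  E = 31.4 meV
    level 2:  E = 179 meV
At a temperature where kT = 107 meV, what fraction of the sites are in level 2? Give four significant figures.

Eᵢ/kT = 0, 0.293458, 1.67290.
Z = Σ e^(−Eᵢ/kT) = e^(−0) + e^(−0.293458) + e^(−1.67290) = 1.00000 + 0.745681 + 0.187702 = 1.93338.
P₂ = e^(−E₂/kT) / Z = 0.187702/1.93338 = 0.09708.

0.09708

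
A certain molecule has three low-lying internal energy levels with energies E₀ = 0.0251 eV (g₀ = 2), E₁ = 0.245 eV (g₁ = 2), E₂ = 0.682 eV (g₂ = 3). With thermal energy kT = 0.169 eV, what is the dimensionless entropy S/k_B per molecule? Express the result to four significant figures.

1.321

Eᵢ/kT = 0.148521, 1.44970, 4.03550.
Z = Σ gᵢe^(−Eᵢ/kT) = 2·e^(−0.148521) + 2·e^(−1.44970) + 3·e^(−4.03550) = 1.72396 + 0.469281 + 0.0530305 = 2.24627.
⟨E⟩ = Σ EᵢPᵢ = 0.0865488 eV.
S/k_B = ln Z + ⟨E⟩/kT = ln(2.24627) + 0.0865488/0.169 = 0.809271 + 0.512123 = 1.321.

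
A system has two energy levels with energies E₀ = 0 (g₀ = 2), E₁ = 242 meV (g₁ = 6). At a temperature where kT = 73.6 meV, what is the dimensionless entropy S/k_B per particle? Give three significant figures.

Eᵢ/kT = 0, 3.2880.
Z = Σ gᵢe^(−Eᵢ/kT) = 2·e^(−0) + 6·e^(−3.2880) = 2.0000 + 0.22397 = 2.2240.
⟨E⟩ = Σ EᵢPᵢ = 24.371 meV.
S/k_B = ln Z + ⟨E⟩/kT = ln(2.2240) + 24.371/73.6 = 0.79931 + 0.33113 = 1.13.

1.13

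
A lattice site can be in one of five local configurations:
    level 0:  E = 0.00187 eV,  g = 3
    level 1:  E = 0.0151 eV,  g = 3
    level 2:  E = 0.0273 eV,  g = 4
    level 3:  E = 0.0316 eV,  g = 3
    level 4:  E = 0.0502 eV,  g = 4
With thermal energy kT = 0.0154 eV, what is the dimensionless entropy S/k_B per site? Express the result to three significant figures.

2.39

Eᵢ/kT = 0.12143, 0.98052, 1.7727, 2.0519, 3.2597.
Z = Σ gᵢe^(−Eᵢ/kT) = 3·e^(−0.12143) + 3·e^(−0.98052) + 4·e^(−1.7727) + 3·e^(−2.0519) + 4·e^(−3.2597) = 2.6570 + 1.1253 + 0.67949 + 0.38547 + 0.15360 = 5.0009.
⟨E⟩ = Σ EᵢPᵢ = 0.012078 eV.
S/k_B = ln Z + ⟨E⟩/kT = ln(5.0009) + 0.012078/0.0154 = 1.6096 + 0.78429 = 2.39.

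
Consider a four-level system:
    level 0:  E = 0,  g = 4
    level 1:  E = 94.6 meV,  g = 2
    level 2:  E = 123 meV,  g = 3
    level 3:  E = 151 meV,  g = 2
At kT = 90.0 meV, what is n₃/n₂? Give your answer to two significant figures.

0.49

n₃/n₂ = (g₃/g₂) exp[−(E₃−E₂)/kT] = (2/3) × exp(−(28 meV)/(90.0 meV)) = (2/3) × exp(-0.3111) = 0.49.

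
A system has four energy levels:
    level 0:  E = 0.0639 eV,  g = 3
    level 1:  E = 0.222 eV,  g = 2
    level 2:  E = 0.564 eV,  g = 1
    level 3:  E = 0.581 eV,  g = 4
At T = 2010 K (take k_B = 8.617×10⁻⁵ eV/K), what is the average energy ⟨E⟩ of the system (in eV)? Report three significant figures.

0.128 eV

k_BT = 8.617×10⁻⁵ × 2010 K = 0.17320 eV.
Eᵢ/kT = 0.36894, 1.2818, 3.2564, 3.3545.
Z = Σ gᵢe^(−Eᵢ/kT) = 3·e^(−0.36894) + 2·e^(−1.2818) + 1·e^(−3.2564) + 4·e^(−3.3545) = 2.0744 + 0.55507 + 0.038527 + 0.13971 = 2.8077.
⟨E⟩ = Σ Eᵢ gᵢe^(−Eᵢ/kT) / Z = (0.0639·2.0744 + 0.222·0.55507 + 0.564·0.038527 + 0.581·0.13971) / 2.8077 = 0.128 eV.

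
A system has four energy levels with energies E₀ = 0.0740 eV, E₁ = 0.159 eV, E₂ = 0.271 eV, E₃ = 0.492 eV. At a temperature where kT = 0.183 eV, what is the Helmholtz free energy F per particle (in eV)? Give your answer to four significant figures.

Eᵢ/kT = 0.404372, 0.868852, 1.48087, 2.68852.
Z = Σ e^(−Eᵢ/kT) = e^(−0.404372) + e^(−0.868852) + e^(−1.48087) + e^(−2.68852) = 0.667396 + 0.419433 + 0.227440 + 0.0679815 = 1.38225.
F = −kT ln Z = −0.183 × ln(1.38225) = −0.183 × 0.323713 = -0.05924 eV.

-0.05924 eV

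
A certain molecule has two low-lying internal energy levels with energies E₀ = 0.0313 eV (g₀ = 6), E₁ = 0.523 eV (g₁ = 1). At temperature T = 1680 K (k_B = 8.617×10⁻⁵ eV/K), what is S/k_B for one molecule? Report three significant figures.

1.82

k_BT = 8.617×10⁻⁵ × 1680 K = 0.14477 eV.
Eᵢ/kT = 0.21621, 3.6126.
Z = Σ gᵢe^(−Eᵢ/kT) = 6·e^(−0.21621) + 1·e^(−3.6126) = 4.8334 + 0.026982 = 4.8604.
⟨E⟩ = Σ EᵢPᵢ = 0.034030 eV.
S/k_B = ln Z + ⟨E⟩/kT = ln(4.8604) + 0.034030/0.14477 = 1.5811 + 0.23506 = 1.82.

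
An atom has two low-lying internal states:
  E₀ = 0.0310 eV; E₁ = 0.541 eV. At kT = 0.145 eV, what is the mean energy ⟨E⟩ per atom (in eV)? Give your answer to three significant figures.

0.0457 eV

Eᵢ/kT = 0.21379, 3.7310.
Z = Σ e^(−Eᵢ/kT) = e^(−0.21379) + e^(−3.7310) = 0.80752 + 0.023969 = 0.83149.
⟨E⟩ = Σ Eᵢ e^(−Eᵢ/kT) / Z = (0.0310·0.80752 + 0.541·0.023969) / 0.83149 = 0.0457 eV.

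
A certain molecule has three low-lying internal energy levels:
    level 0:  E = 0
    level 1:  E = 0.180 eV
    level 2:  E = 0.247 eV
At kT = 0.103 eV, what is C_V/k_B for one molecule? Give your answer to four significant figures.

0.6632

Eᵢ/kT = 0, 1.74757, 2.39806.
Z = Σ e^(−Eᵢ/kT) = e^(−0) + e^(−1.74757) + e^(−2.39806) = 1.00000 + 0.174197 + 0.0908941 = 1.26509.
⟨E⟩ = 0.0425316 eV, ⟨E²⟩ = 0.00884470 eV².
C_V/k_B = (⟨E²⟩ − ⟨E⟩²)/(kT)² = (0.00884470 − 0.00180894)/0.0106090 = 0.6632.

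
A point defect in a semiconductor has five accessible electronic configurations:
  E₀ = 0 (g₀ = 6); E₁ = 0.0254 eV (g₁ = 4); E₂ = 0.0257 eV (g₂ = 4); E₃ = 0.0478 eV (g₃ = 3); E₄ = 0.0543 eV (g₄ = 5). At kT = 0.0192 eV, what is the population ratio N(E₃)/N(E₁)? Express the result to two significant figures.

0.23

n₃/n₁ = (g₃/g₁) exp[−(E₃−E₁)/kT] = (3/4) × exp(−(0.0224 eV)/(0.0192 eV)) = (3/4) × exp(-1.167) = 0.23.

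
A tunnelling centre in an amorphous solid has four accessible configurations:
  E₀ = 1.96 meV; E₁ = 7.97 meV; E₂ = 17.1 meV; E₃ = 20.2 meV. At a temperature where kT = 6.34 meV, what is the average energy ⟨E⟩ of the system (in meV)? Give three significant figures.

5.05 meV

Eᵢ/kT = 0.30915, 1.2571, 2.6972, 3.1861.
Z = Σ e^(−Eᵢ/kT) = e^(−0.30915) + e^(−1.2571) + e^(−2.6972) + e^(−3.1861) = 0.73407 + 0.28448 + 0.067394 + 0.041333 = 1.1273.
⟨E⟩ = Σ Eᵢ e^(−Eᵢ/kT) / Z = (1.96·0.73407 + 7.97·0.28448 + 17.1·0.067394 + 20.2·0.041333) / 1.1273 = 5.05 meV.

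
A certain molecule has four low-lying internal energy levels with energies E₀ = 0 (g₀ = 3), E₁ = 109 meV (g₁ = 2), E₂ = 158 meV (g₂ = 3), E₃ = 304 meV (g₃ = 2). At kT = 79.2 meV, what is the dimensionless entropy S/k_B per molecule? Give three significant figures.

Eᵢ/kT = 0, 1.3763, 1.9949, 3.8384.
Z = Σ gᵢe^(−Eᵢ/kT) = 3·e^(−0) + 2·e^(−1.3763) + 3·e^(−1.9949) + 2·e^(−3.8384) = 3.0000 + 0.50502 + 0.40808 + 0.043056 = 3.9562.
⟨E⟩ = Σ EᵢPᵢ = 33.520 meV.
S/k_B = ln Z + ⟨E⟩/kT = ln(3.9562) + 33.520/79.2 = 1.3753 + 0.42323 = 1.80.

1.80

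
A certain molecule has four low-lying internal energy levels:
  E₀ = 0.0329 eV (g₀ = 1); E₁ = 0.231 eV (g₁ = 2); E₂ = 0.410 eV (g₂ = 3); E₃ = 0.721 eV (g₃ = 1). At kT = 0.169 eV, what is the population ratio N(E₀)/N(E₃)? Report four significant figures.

58.65

n₀/n₃ = (g₀/g₃) exp[−(E₀−E₃)/kT] = (1/1) × exp(−(-0.6881 eV)/(0.169 eV)) = (1/1) × exp(4.07160) = 58.65.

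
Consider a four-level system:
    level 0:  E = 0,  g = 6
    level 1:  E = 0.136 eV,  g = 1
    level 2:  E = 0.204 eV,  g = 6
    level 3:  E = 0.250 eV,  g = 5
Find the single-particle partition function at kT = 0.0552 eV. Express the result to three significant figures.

Z = 6.29

Eᵢ/kT = 0, 2.4638, 3.6957, 4.5290.
Z = Σ gᵢe^(−Eᵢ/kT) = 6·e^(−0) + 1·e^(−2.4638) + 6·e^(−3.6957) + 5·e^(−4.5290) = 6.0000 + 0.085111 + 0.14898 + 0.053957 = 6.2880.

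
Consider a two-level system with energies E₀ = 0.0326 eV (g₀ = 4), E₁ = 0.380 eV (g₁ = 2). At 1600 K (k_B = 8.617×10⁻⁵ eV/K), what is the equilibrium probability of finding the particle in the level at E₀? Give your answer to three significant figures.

0.961

k_BT = 8.617×10⁻⁵ × 1600 K = 0.13787 eV.
Eᵢ/kT = 0.23645, 2.7562.
Z = Σ gᵢe^(−Eᵢ/kT) = 4·e^(−0.23645) + 2·e^(−2.7562) = 3.1577 + 0.12707 = 3.2848.
P₀ = g₀ e^(−E₀/kT) / Z = 3.1577/3.2848 = 0.961.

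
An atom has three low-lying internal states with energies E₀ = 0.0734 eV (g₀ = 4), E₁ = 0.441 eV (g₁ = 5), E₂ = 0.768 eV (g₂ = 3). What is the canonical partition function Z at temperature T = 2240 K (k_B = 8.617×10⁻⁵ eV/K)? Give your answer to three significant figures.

k_BT = 8.617×10⁻⁵ × 2240 K = 0.19302 eV.
Eᵢ/kT = 0.38027, 2.2847, 3.9789.
Z = Σ gᵢe^(−Eᵢ/kT) = 4·e^(−0.38027) + 5·e^(−2.2847) + 3·e^(−3.9789) = 2.7347 + 0.50902 + 0.056119 = 3.2998.

Z = 3.30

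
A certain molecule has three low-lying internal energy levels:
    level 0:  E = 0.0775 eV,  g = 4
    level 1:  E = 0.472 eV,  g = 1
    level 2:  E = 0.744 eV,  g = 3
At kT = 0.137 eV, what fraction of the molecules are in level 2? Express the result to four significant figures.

Eᵢ/kT = 0.565693, 3.44526, 5.43066.
Z = Σ gᵢe^(−Eᵢ/kT) = 4·e^(−0.565693) + 1·e^(−3.44526) + 3·e^(−5.43066) = 2.27187 + 0.0318965 + 0.0131406 = 2.31691.
P₂ = g₂ e^(−E₂/kT) / Z = 0.0131406/2.31691 = 0.005672.

0.005672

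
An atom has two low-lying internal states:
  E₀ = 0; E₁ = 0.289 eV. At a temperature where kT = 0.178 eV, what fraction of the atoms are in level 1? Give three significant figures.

Eᵢ/kT = 0, 1.6236.
Z = Σ e^(−Eᵢ/kT) = e^(−0) + e^(−1.6236) = 1.0000 + 0.19719 = 1.1972.
P₁ = e^(−E₁/kT) / Z = 0.19719/1.1972 = 0.165.

0.165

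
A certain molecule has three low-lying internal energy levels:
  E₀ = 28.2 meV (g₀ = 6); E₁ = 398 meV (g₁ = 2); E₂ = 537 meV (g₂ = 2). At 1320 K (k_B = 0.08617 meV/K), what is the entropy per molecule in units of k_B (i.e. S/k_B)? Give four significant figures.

k_BT = 0.08617 × 1320 K = 113.744 meV.
Eᵢ/kT = 0.247925, 3.49909, 4.72113.
Z = Σ gᵢe^(−Eᵢ/kT) = 6·e^(−0.247925) + 2·e^(−3.49909) + 2·e^(−4.72113) = 4.68251 + 0.0604498 + 0.0178102 = 4.76077.
⟨E⟩ = Σ EᵢPᵢ = 34.7990 meV.
S/k_B = ln Z + ⟨E⟩/kT = ln(4.76077) + 34.7990/113.744 = 1.56041 + 0.305941 = 1.866.

1.866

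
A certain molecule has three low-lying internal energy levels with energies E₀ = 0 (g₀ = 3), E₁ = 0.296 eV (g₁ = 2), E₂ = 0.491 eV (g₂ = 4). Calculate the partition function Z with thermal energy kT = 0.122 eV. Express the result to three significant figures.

Z = 3.25

Eᵢ/kT = 0, 2.4262, 4.0246.
Z = Σ gᵢe^(−Eᵢ/kT) = 3·e^(−0) + 2·e^(−2.4262) + 4·e^(−4.0246) = 3.0000 + 0.17674 + 0.071482 = 3.2482.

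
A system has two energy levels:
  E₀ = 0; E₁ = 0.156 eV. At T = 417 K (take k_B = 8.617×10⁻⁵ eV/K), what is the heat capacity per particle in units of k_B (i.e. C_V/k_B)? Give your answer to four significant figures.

0.2391

k_BT = 8.617×10⁻⁵ × 417 K = 0.0359329 eV.
Eᵢ/kT = 0, 4.34143.
Z = Σ e^(−Eᵢ/kT) = e^(−0) + e^(−4.34143) = 1.00000 + 0.0130179 = 1.01302.
⟨E⟩ = 0.00200469 eV, ⟨E²⟩ = 0.000312732 eV².
C_V/k_B = (⟨E²⟩ − ⟨E⟩²)/(kT)² = (0.000312732 − 0.00000401878)/0.00129117 = 0.2391.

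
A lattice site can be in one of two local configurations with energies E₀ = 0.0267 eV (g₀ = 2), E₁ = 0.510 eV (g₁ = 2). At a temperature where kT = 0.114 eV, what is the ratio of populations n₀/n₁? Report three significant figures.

69.4

n₀/n₁ = (g₀/g₁) exp[−(E₀−E₁)/kT] = (2/2) × exp(−(-0.4833 eV)/(0.114 eV)) = (2/2) × exp(4.2395) = 69.4.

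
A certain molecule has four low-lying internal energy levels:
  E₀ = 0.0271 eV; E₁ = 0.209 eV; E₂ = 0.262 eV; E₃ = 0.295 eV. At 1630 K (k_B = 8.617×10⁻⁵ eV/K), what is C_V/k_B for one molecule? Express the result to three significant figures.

0.597

k_BT = 8.617×10⁻⁵ × 1630 K = 0.14046 eV.
Eᵢ/kT = 0.19294, 1.4880, 1.8653, 2.1002.
Z = Σ e^(−Eᵢ/kT) = e^(−0.19294) + e^(−1.4880) + e^(−1.8653) + e^(−2.1002) = 0.82453 + 0.22582 + 0.15485 + 0.12243 = 1.3276.
⟨E⟩ = 0.11015 eV, ⟨E²⟩ = 0.023918 eV².
C_V/k_B = (⟨E²⟩ − ⟨E⟩²)/(kT)² = (0.023918 − 0.012133)/0.019729 = 0.597.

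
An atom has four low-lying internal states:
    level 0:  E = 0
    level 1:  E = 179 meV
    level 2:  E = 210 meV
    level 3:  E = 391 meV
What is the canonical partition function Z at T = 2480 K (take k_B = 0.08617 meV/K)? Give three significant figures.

k_BT = 0.08617 × 2480 K = 213.70 meV.
Eᵢ/kT = 0, 0.83762, 0.98269, 1.8297.
Z = Σ e^(−Eᵢ/kT) = e^(−0) + e^(−0.83762) + e^(−0.98269) + e^(−1.8297) = 1.0000 + 0.43274 + 0.37430 + 0.16046 = 1.9675.

Z = 1.97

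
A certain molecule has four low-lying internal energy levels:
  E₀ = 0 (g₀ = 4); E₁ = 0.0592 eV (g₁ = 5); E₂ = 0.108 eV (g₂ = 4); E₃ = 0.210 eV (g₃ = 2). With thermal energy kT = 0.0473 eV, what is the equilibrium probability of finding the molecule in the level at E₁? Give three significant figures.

Eᵢ/kT = 0, 1.2516, 2.2833, 4.4397.
Z = Σ gᵢe^(−Eᵢ/kT) = 4·e^(−0) + 5·e^(−1.2516) + 4·e^(−2.2833) + 2·e^(−4.4397) = 4.0000 + 1.4302 + 0.40779 + 0.023599 = 5.8616.
P₁ = g₁ e^(−E₁/kT) / Z = 1.4302/5.8616 = 0.244.

0.244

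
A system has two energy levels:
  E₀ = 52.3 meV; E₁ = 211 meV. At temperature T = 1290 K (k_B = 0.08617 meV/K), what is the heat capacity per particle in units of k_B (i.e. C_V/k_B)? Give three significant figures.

0.318

k_BT = 0.08617 × 1290 K = 111.16 meV.
Eᵢ/kT = 0.47049, 1.8982.
Z = Σ e^(−Eᵢ/kT) = e^(−0.47049) + e^(−1.8982) = 0.62470 + 0.14984 = 0.77454.
⟨E⟩ = 83.002 meV, ⟨E²⟩ = 10819 meV².
C_V/k_B = (⟨E²⟩ − ⟨E⟩²)/(kT)² = (10819 − 6889.3)/12357 = 0.318.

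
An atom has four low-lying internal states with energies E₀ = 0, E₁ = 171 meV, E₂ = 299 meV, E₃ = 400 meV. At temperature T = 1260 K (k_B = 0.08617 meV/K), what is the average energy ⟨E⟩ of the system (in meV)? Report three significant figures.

49.8 meV

k_BT = 0.08617 × 1260 K = 108.57 meV.
Eᵢ/kT = 0, 1.5750, 2.7540, 3.6843.
Z = Σ e^(−Eᵢ/kT) = e^(−0) + e^(−1.5750) + e^(−2.7540) + e^(−3.6843) = 1.0000 + 0.20701 + 0.063673 + 0.025115 = 1.2958.
⟨E⟩ = Σ Eᵢ e^(−Eᵢ/kT) / Z = (0·1.0000 + 171·0.20701 + 299·0.063673 + 400·0.025115) / 1.2958 = 49.8 meV.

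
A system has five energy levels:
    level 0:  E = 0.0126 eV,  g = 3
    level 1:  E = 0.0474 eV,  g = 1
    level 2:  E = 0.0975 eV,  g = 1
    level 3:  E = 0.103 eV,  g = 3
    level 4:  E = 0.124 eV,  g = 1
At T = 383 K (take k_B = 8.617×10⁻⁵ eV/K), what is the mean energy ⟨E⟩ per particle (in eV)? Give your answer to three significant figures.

0.0235 eV

k_BT = 8.617×10⁻⁵ × 383 K = 0.033003 eV.
Eᵢ/kT = 0.38178, 1.4362, 2.9543, 3.1209, 3.7572.
Z = Σ gᵢe^(−Eᵢ/kT) = 3·e^(−0.38178) + 1·e^(−1.4362) + 1·e^(−2.9543) + 3·e^(−3.1209) + 1·e^(−3.7572) = 2.0479 + 0.23783 + 0.052115 + 0.13235 + 0.023349 = 2.4935.
⟨E⟩ = Σ Eᵢ gᵢe^(−Eᵢ/kT) / Z = (0.0126·2.0479 + 0.0474·0.23783 + 0.0975·0.052115 + 0.103·0.13235 + 0.124·0.023349) / 2.4935 = 0.0235 eV.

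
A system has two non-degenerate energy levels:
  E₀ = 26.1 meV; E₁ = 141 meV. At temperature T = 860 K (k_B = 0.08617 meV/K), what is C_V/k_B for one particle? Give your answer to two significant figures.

k_BT = 0.08617 × 860 K = 74.11 meV.
Eᵢ/kT = 0.3522, 1.903.
Z = Σ e^(−Eᵢ/kT) = e^(−0.3522) + e^(−1.903) = 0.7031 + 0.1491 = 0.8522.
⟨E⟩ = 46.20 meV, ⟨E²⟩ = 4040 meV².
C_V/k_B = (⟨E²⟩ − ⟨E⟩²)/(kT)² = (4040 − 2134)/5492 = 0.35.

0.35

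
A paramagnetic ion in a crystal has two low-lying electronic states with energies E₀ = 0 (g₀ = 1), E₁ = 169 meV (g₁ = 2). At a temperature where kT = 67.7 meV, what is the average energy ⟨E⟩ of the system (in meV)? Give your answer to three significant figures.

23.9 meV

Eᵢ/kT = 0, 2.4963.
Z = Σ gᵢe^(−Eᵢ/kT) = 1·e^(−0) + 2·e^(−2.4963) = 1.0000 + 0.16478 = 1.1648.
⟨E⟩ = Σ Eᵢ gᵢe^(−Eᵢ/kT) / Z = (0·1.0000 + 169·0.16478) / 1.1648 = 23.9 meV.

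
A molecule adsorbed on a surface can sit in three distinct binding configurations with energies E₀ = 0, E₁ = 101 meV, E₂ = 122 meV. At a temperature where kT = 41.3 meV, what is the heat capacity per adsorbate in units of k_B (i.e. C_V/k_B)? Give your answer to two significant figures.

Eᵢ/kT = 0, 2.446, 2.954.
Z = Σ e^(−Eᵢ/kT) = e^(−0) + e^(−2.446) + e^(−2.954) = 1.000 + 0.08664 + 0.05213 = 1.139.
⟨E⟩ = 13.27 meV, ⟨E²⟩ = 1457 meV².
C_V/k_B = (⟨E²⟩ − ⟨E⟩²)/(kT)² = (1457 − 176.1)/1706 = 0.75.

0.75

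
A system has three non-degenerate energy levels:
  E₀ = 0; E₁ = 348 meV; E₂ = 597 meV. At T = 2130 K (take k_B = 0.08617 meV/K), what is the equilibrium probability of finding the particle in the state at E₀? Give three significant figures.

0.841

k_BT = 0.08617 × 2130 K = 183.54 meV.
Eᵢ/kT = 0, 1.8960, 3.2527.
Z = Σ e^(−Eᵢ/kT) = e^(−0) + e^(−1.8960) + e^(−3.2527) = 1.0000 + 0.15017 + 0.038670 = 1.1888.
P₀ = e^(−E₀/kT) / Z = 1.0000/1.1888 = 0.841.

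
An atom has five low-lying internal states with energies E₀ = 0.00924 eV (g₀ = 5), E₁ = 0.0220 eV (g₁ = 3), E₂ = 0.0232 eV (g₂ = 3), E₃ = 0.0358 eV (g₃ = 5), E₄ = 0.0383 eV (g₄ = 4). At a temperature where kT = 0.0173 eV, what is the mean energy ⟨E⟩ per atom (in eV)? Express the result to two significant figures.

0.018 eV

Eᵢ/kT = 0.5341, 1.272, 1.341, 2.069, 2.214.
Z = Σ gᵢe^(−Eᵢ/kT) = 5·e^(−0.5341) + 3·e^(−1.272) + 3·e^(−1.341) + 5·e^(−2.069) + 4·e^(−2.214) = 2.931 + 0.8408 + 0.7848 + 0.6316 + 0.4371 = 5.625.
⟨E⟩ = Σ Eᵢ gᵢe^(−Eᵢ/kT) / Z = (0.00924·2.931 + 0.0220·0.8408 + 0.0232·0.7848 + 0.0358·0.6316 + 0.0383·0.4371) / 5.625 = 0.018 eV.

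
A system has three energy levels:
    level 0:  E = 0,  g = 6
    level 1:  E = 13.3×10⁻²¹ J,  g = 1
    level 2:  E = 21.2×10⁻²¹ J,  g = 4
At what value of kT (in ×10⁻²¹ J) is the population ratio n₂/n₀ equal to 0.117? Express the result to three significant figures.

12.2 ×10⁻²¹ J

n₂/n₀ = (g₂/g₀) exp[−(E₂−E₀)/kT] = 0.117.
⇒ (E₂−E₀)/kT = ln((4/6)/0.117) = ln(5.6980) = 1.7401.
kT = 21.2 ×10⁻²¹ J / 1.7401 = 12.2 ×10⁻²¹ J.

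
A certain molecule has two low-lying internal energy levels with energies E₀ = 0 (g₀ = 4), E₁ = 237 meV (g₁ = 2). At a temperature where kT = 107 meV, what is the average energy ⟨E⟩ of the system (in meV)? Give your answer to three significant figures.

12.3 meV

Eᵢ/kT = 0, 2.2150.
Z = Σ gᵢe^(−Eᵢ/kT) = 4·e^(−0) + 2·e^(−2.2150) = 4.0000 + 0.21831 = 4.2183.
⟨E⟩ = Σ Eᵢ gᵢe^(−Eᵢ/kT) / Z = (0·4.0000 + 237·0.21831) / 4.2183 = 12.3 meV.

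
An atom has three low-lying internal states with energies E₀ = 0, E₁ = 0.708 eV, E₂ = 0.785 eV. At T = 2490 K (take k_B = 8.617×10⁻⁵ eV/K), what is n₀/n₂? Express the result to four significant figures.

k_BT = 8.617×10⁻⁵ × 2490 K = 0.214563 eV.
n₀/n₂ = exp[−(E₀−E₂)/kT] = exp(−(-0.785 eV)/(0.214563 eV)) = exp(3.65860) = 38.81.

38.81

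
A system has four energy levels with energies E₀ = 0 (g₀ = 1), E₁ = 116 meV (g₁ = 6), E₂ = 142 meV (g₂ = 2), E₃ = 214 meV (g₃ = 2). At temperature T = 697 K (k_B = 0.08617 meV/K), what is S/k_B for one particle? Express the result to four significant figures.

k_BT = 0.08617 × 697 K = 60.0605 meV.
Eᵢ/kT = 0, 1.93139, 2.36428, 3.56307.
Z = Σ gᵢe^(−Eᵢ/kT) = 1·e^(−0) + 6·e^(−1.93139) + 2·e^(−2.36428) + 2·e^(−3.56307) = 1.00000 + 0.869679 + 0.188034 + 0.0567033 = 2.11442.
⟨E⟩ = Σ EᵢPᵢ = 66.0787 meV.
S/k_B = ln Z + ⟨E⟩/kT = ln(2.11442) + 66.0787/60.0605 = 0.748781 + 1.10020 = 1.849.

1.849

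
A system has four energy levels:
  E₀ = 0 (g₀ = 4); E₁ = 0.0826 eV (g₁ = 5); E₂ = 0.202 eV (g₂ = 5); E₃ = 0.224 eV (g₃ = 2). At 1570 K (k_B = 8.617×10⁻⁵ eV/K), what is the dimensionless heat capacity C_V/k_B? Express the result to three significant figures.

k_BT = 8.617×10⁻⁵ × 1570 K = 0.13529 eV.
Eᵢ/kT = 0, 0.61054, 1.4931, 1.6557.
Z = Σ gᵢe^(−Eᵢ/kT) = 4·e^(−0) + 5·e^(−0.61054) + 5·e^(−1.4931) + 2·e^(−1.6557) = 4.0000 + 2.7153 + 1.1234 + 0.38192 = 8.2206.
⟨E⟩ = 0.065295 eV, ⟨E²⟩ = 0.010161 eV².
C_V/k_B = (⟨E²⟩ − ⟨E⟩²)/(kT)² = (0.010161 − 0.0042634)/0.018303 = 0.322.

0.322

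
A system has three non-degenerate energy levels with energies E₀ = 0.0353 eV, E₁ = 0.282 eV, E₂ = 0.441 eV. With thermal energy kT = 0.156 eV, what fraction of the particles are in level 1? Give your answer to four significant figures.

0.1607

Eᵢ/kT = 0.226282, 1.80769, 2.82692.
Z = Σ e^(−Eᵢ/kT) = e^(−0.226282) + e^(−1.80769) + e^(−2.82692) = 0.797493 + 0.164033 + 0.0591949 = 1.02072.
P₁ = e^(−E₁/kT) / Z = 0.164033/1.02072 = 0.1607.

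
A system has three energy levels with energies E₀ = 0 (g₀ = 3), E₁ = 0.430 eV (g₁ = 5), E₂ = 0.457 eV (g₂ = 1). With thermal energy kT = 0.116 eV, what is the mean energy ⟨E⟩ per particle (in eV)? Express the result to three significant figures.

Eᵢ/kT = 0, 3.7069, 3.9397.
Z = Σ gᵢe^(−Eᵢ/kT) = 3·e^(−0) + 5·e^(−3.7069) + 1·e^(−3.9397) = 3.0000 + 0.12277 + 0.019454 = 3.1422.
⟨E⟩ = Σ Eᵢ gᵢe^(−Eᵢ/kT) / Z = (0·3.0000 + 0.430·0.12277 + 0.457·0.019454) / 3.1422 = 0.0196 eV.

0.0196 eV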